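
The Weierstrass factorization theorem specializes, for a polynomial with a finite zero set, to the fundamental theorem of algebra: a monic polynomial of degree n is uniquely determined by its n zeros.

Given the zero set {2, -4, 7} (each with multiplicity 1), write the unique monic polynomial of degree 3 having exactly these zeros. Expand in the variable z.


The polynomial is p(z) = ∏_{α ∈ S} (z − α), where S = {2, -4, 7}.
Expanding the product yields: p(z) = z^3 -5·z^2 -22·z + 56.
The resulting polynomial has degree 3 and real coefficients as required.

p(z) = z^3 -5·z^2 -22·z + 56.


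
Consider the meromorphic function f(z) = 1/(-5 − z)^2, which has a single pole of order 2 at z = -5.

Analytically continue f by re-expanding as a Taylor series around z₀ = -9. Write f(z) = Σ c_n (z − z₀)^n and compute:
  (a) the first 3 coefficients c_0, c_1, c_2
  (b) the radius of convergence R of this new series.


Let w = z − z₀, so z = z₀ + w.
Then -5 − z = -5 − (z₀ + w) = (-5 − z₀) − w = 4 − w.
f(z) = 1/(4 − w)^2 = (1/(4)^2) · (1 − w/(4))^{−2}.
By the binomial series (1−u)^{−2} = Σ_{n≥0} C(n+1, 1) u^n for |u|<1, with u = w/(4):
  c_n = C(n+1, 1) / (4)^(n+2).
  c_0 = 1/(4)^2 = 1/16.
  c_1 = 2/(4)^3 = 1/32.
  c_2 = 3/(4)^4 = 3/256.
The series is valid for |w/d| < 1, i.e. |z − z₀| < |d|.
Radius of convergence: R = |-5 − z₀| = |4| = 4 (distance from z₀ to the singularity z = -5).

c_0 = 1/16, c_1 = 1/32, c_2 = 3/256; R = 4.


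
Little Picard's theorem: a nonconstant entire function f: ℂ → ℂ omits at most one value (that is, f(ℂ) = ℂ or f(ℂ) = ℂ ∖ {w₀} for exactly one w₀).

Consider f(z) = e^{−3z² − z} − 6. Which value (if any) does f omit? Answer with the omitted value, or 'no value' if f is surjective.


Little Picard bounds the complement of f(ℂ) to at most one point.
The exponent g(z) = −3z² − z is a nonconstant polynomial, hence surjective onto ℂ. So e^{g(z)} takes every value in {e^w : w ∈ ℂ} = ℂ ∖ {0}. Adding -6 shifts the range to ℂ ∖ {-6}. f omits exactly -6.

Omitted value: -6.


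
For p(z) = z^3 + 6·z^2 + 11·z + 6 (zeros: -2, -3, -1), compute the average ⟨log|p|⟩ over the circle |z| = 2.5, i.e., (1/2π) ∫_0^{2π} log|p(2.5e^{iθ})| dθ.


Zeros: -3, -2, -1; r = 2.5.
Inside |z| < r: -2, -1. Outside (|z| ≥ r): -3.
p(0) = 6, so log|p(0)| = log(6) = 1.7918.
Apply Jensen: I(r) = log|p(0)| + Σ_k log(r/|z_k|), summed over zeros inside |z| < r.
  log(r/|z_k|) for z_k = -2: log(2.5/2) = 0.2231
  log(r/|z_k|) for z_k = -1: log(2.5/1) = 0.9163
  Outside zeros (-3) contribute nothing to the Jensen sum.
Sum over inside zeros: 1.1394.
I(r) = log|p(0)| + (inside sum) = 1.7918 + 1.1394 = 2.9312.
Note: since some zeros are outside |z| ≤ r, the simplified n·log(r) form does NOT apply — only the inside zeros contribute.

I(r) ≈ 2.9312.


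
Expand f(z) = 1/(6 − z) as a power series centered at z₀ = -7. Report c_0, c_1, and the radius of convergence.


Let w = z − z₀, so z = z₀ + w.
Then 6 − z = 6 − (z₀ + w) = (6 − z₀) − w = 13 − w.
f(z) = 1/(13 − w) = (1/(13)) · 1/(1 − w/(13)) = Σ_{n≥0} w^n / (13)^(n+1).
So c_n = 1/(13)^(n+1):
  c_0 = 1/(13)^1 = 1/13.
  c_1 = 1/(13)^2 = 1/169.
The series is valid for |w/d| < 1, i.e. |z − z₀| < |d|.
Radius of convergence: R = |6 − z₀| = |13| = 13 (distance from z₀ to the singularity z = 6).

c_0 = 1/13, c_1 = 1/169; R = 13.


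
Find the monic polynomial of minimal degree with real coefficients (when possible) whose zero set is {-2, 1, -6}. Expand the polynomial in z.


The polynomial is p(z) = ∏_{α ∈ S} (z − α), where S = {-2, 1, -6}.
Expanding the product yields: p(z) = z^3 + 7·z^2 + 4·z -12.
The resulting polynomial has degree 3 and real coefficients as required.

p(z) = z^3 + 7·z^2 + 4·z -12.


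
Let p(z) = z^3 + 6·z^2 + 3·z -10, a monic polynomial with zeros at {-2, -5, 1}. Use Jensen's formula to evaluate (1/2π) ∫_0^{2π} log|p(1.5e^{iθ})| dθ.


Zeros: -5, -2, 1; r = 1.5.
Inside |z| < r: 1. Outside (|z| ≥ r): -5, -2.
p(0) = -10, so log|p(0)| = log(10) = 2.3026.
Apply Jensen: I(r) = log|p(0)| + Σ_k log(r/|z_k|), summed over zeros inside |z| < r.
  log(r/|z_k|) for z_k = 1: log(1.5/1) = 0.4055
  Outside zeros (-5, -2) contribute nothing to the Jensen sum.
Sum over inside zeros: 0.4055.
I(r) = log|p(0)| + (inside sum) = 2.3026 + 0.4055 = 2.7081.
Note: since some zeros are outside |z| ≤ r, the simplified n·log(r) form does NOT apply — only the inside zeros contribute.

I(r) ≈ 2.7081.


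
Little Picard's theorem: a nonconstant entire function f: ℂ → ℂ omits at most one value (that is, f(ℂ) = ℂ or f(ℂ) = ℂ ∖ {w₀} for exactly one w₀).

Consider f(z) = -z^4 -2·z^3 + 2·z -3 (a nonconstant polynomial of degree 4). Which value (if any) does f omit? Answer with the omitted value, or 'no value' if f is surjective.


Little Picard bounds the complement of f(ℂ) to at most one point.
For every w ∈ ℂ, the equation p(z) − w = 0 is a nonconstant polynomial in z and hence has at least one root by the fundamental theorem of algebra. So p is surjective onto ℂ, omitting no value.

Omitted value: no value.


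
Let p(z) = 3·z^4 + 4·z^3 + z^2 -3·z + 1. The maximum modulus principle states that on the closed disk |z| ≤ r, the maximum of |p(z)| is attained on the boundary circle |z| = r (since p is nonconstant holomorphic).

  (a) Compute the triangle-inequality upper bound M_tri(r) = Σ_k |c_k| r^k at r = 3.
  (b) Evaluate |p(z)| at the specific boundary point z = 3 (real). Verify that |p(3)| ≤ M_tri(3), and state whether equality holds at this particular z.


Coefficients: c_0 = 1, c_1 = -3, c_2 = 1, c_3 = 4, c_4 = 3. Radius r = 3.
Part (a). Triangle bound: M_tri(r) = Σ_k |c_k| r^k
  = |1|·3^0 + |-3|·3^1 + |1|·3^2 + |4|·3^3 + |3|·3^4
  = 1 + 9 + 9 + 108 + 243 = 370.
This bounds M(r) := max_{|z|=r} |p(z)| from above; equality holds iff all terms c_k z^k can be made to align in phase at a single z on |z|=r.
Part (b). At z = 3 (real, on the circle |z| = r):
  p(3) = (1)·3^0 + (-3)·3^1 + (1)·3^2 + (4)·3^3 + (3)·3^4 = 352.
  |p(3)| = 352.
Check: |p(3)| = 352 ≤ 370 = M_tri(3). ✓ Equality does not hold at z = 3 (the coefficients have mixed signs, so the terms do not all align in phase there).

M_tri(3) = 370; |p(3)| = 352; equality at z=3: no.


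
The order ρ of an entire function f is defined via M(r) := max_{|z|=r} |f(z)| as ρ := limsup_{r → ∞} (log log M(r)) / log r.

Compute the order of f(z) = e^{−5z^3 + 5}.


|e^{−5z^3 + 5}| = e^{Re(-5·z^3) + 5} ≤ e^{5|z|^3 + 5} = e^{5r^3 + 5} on |z| = r, so ρ ≤ 3. Choosing z on |z|=r so that -5·z^3 is real positive (always possible by picking arg z appropriately) gives |f(z)| = e^{5r^3 + 5}, matching the bound. The additive constant 5 does not affect log log M(r) ~ 3·log r. Hence ρ = 3.
Therefore ρ = 3.

Order ρ = 3.


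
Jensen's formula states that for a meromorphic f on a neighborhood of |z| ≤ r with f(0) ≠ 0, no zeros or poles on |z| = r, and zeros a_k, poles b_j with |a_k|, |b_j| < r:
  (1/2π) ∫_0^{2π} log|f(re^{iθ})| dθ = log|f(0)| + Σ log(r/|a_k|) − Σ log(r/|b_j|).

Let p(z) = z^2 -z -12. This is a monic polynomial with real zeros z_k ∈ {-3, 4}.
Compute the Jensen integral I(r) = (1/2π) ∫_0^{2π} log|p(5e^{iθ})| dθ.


Zeros: -3, 4; r = 5.
Inside |z| < r: -3, 4. Outside (|z| ≥ r): ∅.
p(0) = -12, so log|p(0)| = log(12) = 2.4849.
Apply Jensen: I(r) = log|p(0)| + Σ_k log(r/|z_k|), summed over zeros inside |z| < r.
  log(r/|z_k|) for z_k = -3: log(5/3) = 0.5108
  log(r/|z_k|) for z_k = 4: log(5/4) = 0.2231
Sum over inside zeros: 0.7340.
I(r) = log|p(0)| + (inside sum) = 2.4849 + 0.7340 = 3.2189.
Closed form (all zeros inside, monic): I(r) = n·log(r) = 2·log(5) = 3.2189. ✓

I(r) ≈ 3.2189.


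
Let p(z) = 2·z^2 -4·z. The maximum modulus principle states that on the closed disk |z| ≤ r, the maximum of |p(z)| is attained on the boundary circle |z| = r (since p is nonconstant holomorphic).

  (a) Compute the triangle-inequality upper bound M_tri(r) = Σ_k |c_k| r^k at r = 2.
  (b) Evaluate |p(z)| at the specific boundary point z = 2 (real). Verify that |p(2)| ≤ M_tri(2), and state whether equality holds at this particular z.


Coefficients: c_0 = 0, c_1 = -4, c_2 = 2. Radius r = 2.
Part (a). Triangle bound: M_tri(r) = Σ_k |c_k| r^k
  = |0|·2^0 + |-4|·2^1 + |2|·2^2
  = 0 + 8 + 8 = 16.
This bounds M(r) := max_{|z|=r} |p(z)| from above; equality holds iff all terms c_k z^k can be made to align in phase at a single z on |z|=r.
Part (b). At z = 2 (real, on the circle |z| = r):
  p(2) = (0)·2^0 + (-4)·2^1 + (2)·2^2 = 0.
  |p(2)| = 0.
Check: |p(2)| = 0 ≤ 16 = M_tri(2). ✓ Equality does not hold at z = 2 (the coefficients have mixed signs, so the terms do not all align in phase there).

M_tri(2) = 16; |p(2)| = 0; equality at z=2: no.


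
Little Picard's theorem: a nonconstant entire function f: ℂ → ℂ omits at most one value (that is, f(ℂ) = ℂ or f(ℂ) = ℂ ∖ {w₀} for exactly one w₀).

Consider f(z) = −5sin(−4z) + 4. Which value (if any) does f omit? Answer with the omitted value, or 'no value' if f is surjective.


Little Picard bounds the complement of f(ℂ) to at most one point.
sin is entire and surjective onto ℂ: for every w ∈ ℂ, sin(ζ) = w has a solution ζ ∈ ℂ (e.g., via the complex inverse arcsin). With ζ = −4z this gives z = ζ/(-4). Then -5·sin(−4z) takes every value in -5·ℂ = ℂ, and adding 4 is a bijection of ℂ. So f is surjective and omits no value. (Note: only on the real line is sin bounded by [−1, 1].)

Omitted value: no value.


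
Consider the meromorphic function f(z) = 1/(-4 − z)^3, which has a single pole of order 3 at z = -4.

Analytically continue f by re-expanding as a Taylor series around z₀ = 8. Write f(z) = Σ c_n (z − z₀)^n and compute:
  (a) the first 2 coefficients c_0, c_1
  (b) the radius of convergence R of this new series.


Let w = z − z₀, so z = z₀ + w.
Then -4 − z = -4 − (z₀ + w) = (-4 − z₀) − w = -12 − w.
f(z) = 1/(-12 − w)^3 = (1/(-12)^3) · (1 − w/(-12))^{−3}.
By the binomial series (1−u)^{−3} = Σ_{n≥0} C(n+2, 2) u^n for |u|<1, with u = w/(-12):
  c_n = C(n+2, 2) / (-12)^(n+3).
  c_0 = 1/(-12)^3 = -1/1728.
  c_1 = 3/(-12)^4 = 1/6912.
The series is valid for |w/d| < 1, i.e. |z − z₀| < |d|.
Radius of convergence: R = |-4 − z₀| = |-12| = 12 (distance from z₀ to the singularity z = -4).

c_0 = -1/1728, c_1 = 1/6912; R = 12.


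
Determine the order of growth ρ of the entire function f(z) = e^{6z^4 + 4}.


|e^{6z^4 + 4}| = e^{Re(6·z^4) + 4} ≤ e^{6|z|^4 + 4} = e^{6r^4 + 4} on |z| = r, so ρ ≤ 4. Choosing z on |z|=r so that 6·z^4 is real positive (always possible by picking arg z appropriately) gives |f(z)| = e^{6r^4 + 4}, matching the bound. The additive constant 4 does not affect log log M(r) ~ 4·log r. Hence ρ = 4.
Therefore ρ = 4.

Order ρ = 4.


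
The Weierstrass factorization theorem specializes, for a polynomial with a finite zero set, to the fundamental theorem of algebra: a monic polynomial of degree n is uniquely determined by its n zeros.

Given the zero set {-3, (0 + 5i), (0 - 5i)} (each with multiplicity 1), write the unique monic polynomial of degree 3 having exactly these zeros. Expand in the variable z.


The polynomial is p(z) = ∏_{α ∈ S} (z − α), where S = {-3, (0 + 5i), (0 - 5i)}.
Expanding the product yields: p(z) = z^3 + 3·z^2 + 25·z + 75.
Note conjugate pairs combine to real quadratics: (z − (0+5i))(z − (0−5i)) = z² + 25.
The resulting polynomial has degree 3 and real coefficients as required.

p(z) = z^3 + 3·z^2 + 25·z + 75.


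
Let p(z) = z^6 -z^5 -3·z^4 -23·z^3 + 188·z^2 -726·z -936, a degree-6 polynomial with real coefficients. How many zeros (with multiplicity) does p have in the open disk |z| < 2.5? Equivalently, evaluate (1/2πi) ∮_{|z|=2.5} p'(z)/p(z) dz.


The zeros of p are: 4, (-3 + 3i), (-3 - 3i), -1, (2 + 3i), (2 - 3i).
Their magnitudes are: 4, 4.243, 4.243, 1, 3.606, 3.606.
Zeros with |z| < R = 2.5: -1.
Count = 1.
By the argument principle, (1/2πi) ∮_{|z|=R} p'(z)/p(z) dz equals exactly this count.

Number of zeros inside |z| < 2.5: 1.


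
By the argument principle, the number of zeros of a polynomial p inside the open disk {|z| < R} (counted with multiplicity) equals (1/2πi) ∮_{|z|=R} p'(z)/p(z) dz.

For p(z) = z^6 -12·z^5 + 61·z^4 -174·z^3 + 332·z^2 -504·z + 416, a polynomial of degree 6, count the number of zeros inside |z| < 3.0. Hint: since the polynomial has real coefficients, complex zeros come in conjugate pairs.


The zeros of p are: 4, (0 + 2i), (0 - 2i), (3 + 2i), (3 - 2i), 2.
Their magnitudes are: 4, 2, 2, 3.606, 3.606, 2.
Zeros with |z| < R = 3.0: (0 + 2i), (0 - 2i), 2.
Count = 3.
By the argument principle, (1/2πi) ∮_{|z|=R} p'(z)/p(z) dz equals exactly this count.

Number of zeros inside |z| < 3.0: 3.


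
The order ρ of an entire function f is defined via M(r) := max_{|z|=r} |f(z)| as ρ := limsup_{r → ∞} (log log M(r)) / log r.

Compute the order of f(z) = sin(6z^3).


Write sin(w) = (e^{iw} ± e^{−iw})/(2 or 2i), so |sin(w)| ≤ e^{|w|}. With w = 6z^3, |w| ≤ 6r^3 + 0 on |z|=r, giving M(r) ≤ e^{6r^3 + 0} and ρ ≤ 3. For the lower bound, choose z on |z|=r with 6z^3 purely imaginary of modulus 6r^3; then |sin(6z^3)| grows like e^{6r^3}/2, so ρ ≥ 3. Hence ρ = 3.
Therefore ρ = 3.

Order ρ = 3.


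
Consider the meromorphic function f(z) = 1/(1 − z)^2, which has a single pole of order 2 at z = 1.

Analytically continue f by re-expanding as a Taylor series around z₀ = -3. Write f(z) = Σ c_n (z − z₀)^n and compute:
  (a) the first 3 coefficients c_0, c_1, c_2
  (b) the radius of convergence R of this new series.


Let w = z − z₀, so z = z₀ + w.
Then 1 − z = 1 − (z₀ + w) = (1 − z₀) − w = 4 − w.
f(z) = 1/(4 − w)^2 = (1/(4)^2) · (1 − w/(4))^{−2}.
By the binomial series (1−u)^{−2} = Σ_{n≥0} C(n+1, 1) u^n for |u|<1, with u = w/(4):
  c_n = C(n+1, 1) / (4)^(n+2).
  c_0 = 1/(4)^2 = 1/16.
  c_1 = 2/(4)^3 = 1/32.
  c_2 = 3/(4)^4 = 3/256.
The series is valid for |w/d| < 1, i.e. |z − z₀| < |d|.
Radius of convergence: R = |1 − z₀| = |4| = 4 (distance from z₀ to the singularity z = 1).

c_0 = 1/16, c_1 = 1/32, c_2 = 3/256; R = 4.


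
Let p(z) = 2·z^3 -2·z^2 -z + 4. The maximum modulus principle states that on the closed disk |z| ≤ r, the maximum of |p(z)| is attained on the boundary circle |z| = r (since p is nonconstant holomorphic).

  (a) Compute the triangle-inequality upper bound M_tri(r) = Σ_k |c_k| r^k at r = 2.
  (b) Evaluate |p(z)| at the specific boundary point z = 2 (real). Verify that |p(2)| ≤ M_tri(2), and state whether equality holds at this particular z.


Coefficients: c_0 = 4, c_1 = -1, c_2 = -2, c_3 = 2. Radius r = 2.
Part (a). Triangle bound: M_tri(r) = Σ_k |c_k| r^k
  = |4|·2^0 + |-1|·2^1 + |-2|·2^2 + |2|·2^3
  = 4 + 2 + 8 + 16 = 30.
This bounds M(r) := max_{|z|=r} |p(z)| from above; equality holds iff all terms c_k z^k can be made to align in phase at a single z on |z|=r.
Part (b). At z = 2 (real, on the circle |z| = r):
  p(2) = (4)·2^0 + (-1)·2^1 + (-2)·2^2 + (2)·2^3 = 10.
  |p(2)| = 10.
Check: |p(2)| = 10 ≤ 30 = M_tri(2). ✓ Equality does not hold at z = 2 (the coefficients have mixed signs, so the terms do not all align in phase there).

M_tri(2) = 30; |p(2)| = 10; equality at z=2: no.


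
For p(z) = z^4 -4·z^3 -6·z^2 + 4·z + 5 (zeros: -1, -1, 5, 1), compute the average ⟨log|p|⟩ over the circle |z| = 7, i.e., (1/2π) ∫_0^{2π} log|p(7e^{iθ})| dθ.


Zeros: -1, -1, 1, 5; r = 7.
Inside |z| < r: -1, -1, 1, 5. Outside (|z| ≥ r): ∅.
p(0) = 5, so log|p(0)| = log(5) = 1.6094.
Apply Jensen: I(r) = log|p(0)| + Σ_k log(r/|z_k|), summed over zeros inside |z| < r.
  log(r/|z_k|) for z_k = -1: log(7/1) = 1.9459
  log(r/|z_k|) for z_k = -1: log(7/1) = 1.9459
  log(r/|z_k|) for z_k = 5: log(7/5) = 0.3365
  log(r/|z_k|) for z_k = 1: log(7/1) = 1.9459
Sum over inside zeros: 6.1742.
I(r) = log|p(0)| + (inside sum) = 1.6094 + 6.1742 = 7.7836.
Closed form (all zeros inside, monic): I(r) = n·log(r) = 4·log(7) = 7.7836. ✓

I(r) ≈ 7.7836.


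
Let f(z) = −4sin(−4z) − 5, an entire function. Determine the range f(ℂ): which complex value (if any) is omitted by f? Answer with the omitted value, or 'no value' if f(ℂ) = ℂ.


Little Picard bounds the complement of f(ℂ) to at most one point.
sin is entire and surjective onto ℂ: for every w ∈ ℂ, sin(ζ) = w has a solution ζ ∈ ℂ (e.g., via the complex inverse arcsin). With ζ = −4z this gives z = ζ/(-4). Then -4·sin(−4z) takes every value in -4·ℂ = ℂ, and adding -5 is a bijection of ℂ. So f is surjective and omits no value. (Note: only on the real line is sin bounded by [−1, 1].)

Omitted value: no value.


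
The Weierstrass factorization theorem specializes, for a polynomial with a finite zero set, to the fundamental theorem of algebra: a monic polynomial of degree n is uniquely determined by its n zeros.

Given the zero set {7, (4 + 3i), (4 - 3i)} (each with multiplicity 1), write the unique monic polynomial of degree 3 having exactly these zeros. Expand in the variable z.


The polynomial is p(z) = ∏_{α ∈ S} (z − α), where S = {7, (4 + 3i), (4 - 3i)}.
Expanding the product yields: p(z) = z^3 -15·z^2 + 81·z -175.
Note conjugate pairs combine to real quadratics: (z − (4+3i))(z − (4−3i)) = z² − 8z + 25.
The resulting polynomial has degree 3 and real coefficients as required.

p(z) = z^3 -15·z^2 + 81·z -175.


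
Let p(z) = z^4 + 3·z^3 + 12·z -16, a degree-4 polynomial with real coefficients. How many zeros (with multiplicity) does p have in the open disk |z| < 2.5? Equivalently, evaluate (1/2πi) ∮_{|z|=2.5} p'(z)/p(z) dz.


The zeros of p are: -4, 1, (0 + 2i), (0 - 2i).
Their magnitudes are: 4, 1, 2, 2.
Zeros with |z| < R = 2.5: 1, (0 + 2i), (0 - 2i).
Count = 3.
By the argument principle, (1/2πi) ∮_{|z|=R} p'(z)/p(z) dz equals exactly this count.

Number of zeros inside |z| < 2.5: 3.


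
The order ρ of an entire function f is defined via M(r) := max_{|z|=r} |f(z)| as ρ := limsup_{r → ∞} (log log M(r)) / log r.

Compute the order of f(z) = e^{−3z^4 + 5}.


|e^{−3z^4 + 5}| = e^{Re(-3·z^4) + 5} ≤ e^{3|z|^4 + 5} = e^{3r^4 + 5} on |z| = r, so ρ ≤ 4. Choosing z on |z|=r so that -3·z^4 is real positive (always possible by picking arg z appropriately) gives |f(z)| = e^{3r^4 + 5}, matching the bound. The additive constant 5 does not affect log log M(r) ~ 4·log r. Hence ρ = 4.
Therefore ρ = 4.

Order ρ = 4.


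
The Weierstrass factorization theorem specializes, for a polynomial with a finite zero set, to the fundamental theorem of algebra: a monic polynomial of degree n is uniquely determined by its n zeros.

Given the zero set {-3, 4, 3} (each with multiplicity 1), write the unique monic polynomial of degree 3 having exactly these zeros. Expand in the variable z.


The polynomial is p(z) = ∏_{α ∈ S} (z − α), where S = {-3, 4, 3}.
Expanding the product yields: p(z) = z^3 -4·z^2 -9·z + 36.
The resulting polynomial has degree 3 and real coefficients as required.

p(z) = z^3 -4·z^2 -9·z + 36.


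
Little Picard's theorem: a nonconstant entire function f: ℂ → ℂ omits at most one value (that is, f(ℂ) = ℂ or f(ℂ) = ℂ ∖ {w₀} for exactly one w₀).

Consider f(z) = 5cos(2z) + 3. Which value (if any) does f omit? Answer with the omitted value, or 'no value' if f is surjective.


Little Picard bounds the complement of f(ℂ) to at most one point.
cos is entire and surjective onto ℂ: for every w ∈ ℂ, cos(ζ) = w has a solution ζ ∈ ℂ (e.g., via the complex inverse arccos). With ζ = 2z this gives z = ζ/(2). Then 5·cos(2z) takes every value in 5·ℂ = ℂ, and adding 3 is a bijection of ℂ. So f is surjective and omits no value. (Note: only on the real line is cos bounded by [−1, 1].)

Omitted value: no value.


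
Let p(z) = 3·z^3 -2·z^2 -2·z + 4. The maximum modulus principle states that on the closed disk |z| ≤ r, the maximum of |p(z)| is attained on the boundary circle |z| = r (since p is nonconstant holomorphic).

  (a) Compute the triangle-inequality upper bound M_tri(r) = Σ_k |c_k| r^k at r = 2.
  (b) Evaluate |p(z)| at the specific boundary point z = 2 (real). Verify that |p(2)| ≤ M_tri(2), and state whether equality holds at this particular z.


Coefficients: c_0 = 4, c_1 = -2, c_2 = -2, c_3 = 3. Radius r = 2.
Part (a). Triangle bound: M_tri(r) = Σ_k |c_k| r^k
  = |4|·2^0 + |-2|·2^1 + |-2|·2^2 + |3|·2^3
  = 4 + 4 + 8 + 24 = 40.
This bounds M(r) := max_{|z|=r} |p(z)| from above; equality holds iff all terms c_k z^k can be made to align in phase at a single z on |z|=r.
Part (b). At z = 2 (real, on the circle |z| = r):
  p(2) = (4)·2^0 + (-2)·2^1 + (-2)·2^2 + (3)·2^3 = 16.
  |p(2)| = 16.
Check: |p(2)| = 16 ≤ 40 = M_tri(2). ✓ Equality does not hold at z = 2 (the coefficients have mixed signs, so the terms do not all align in phase there).

M_tri(2) = 40; |p(2)| = 16; equality at z=2: no.


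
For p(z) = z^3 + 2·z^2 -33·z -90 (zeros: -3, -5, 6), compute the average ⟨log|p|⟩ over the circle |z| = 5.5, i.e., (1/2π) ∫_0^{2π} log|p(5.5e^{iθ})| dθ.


Zeros: -5, -3, 6; r = 5.5.
Inside |z| < r: -5, -3. Outside (|z| ≥ r): 6.
p(0) = -90, so log|p(0)| = log(90) = 4.4998.
Apply Jensen: I(r) = log|p(0)| + Σ_k log(r/|z_k|), summed over zeros inside |z| < r.
  log(r/|z_k|) for z_k = -3: log(5.5/3) = 0.6061
  log(r/|z_k|) for z_k = -5: log(5.5/5) = 0.0953
  Outside zeros (6) contribute nothing to the Jensen sum.
Sum over inside zeros: 0.7014.
I(r) = log|p(0)| + (inside sum) = 4.4998 + 0.7014 = 5.2013.
Note: since some zeros are outside |z| ≤ r, the simplified n·log(r) form does NOT apply — only the inside zeros contribute.

I(r) ≈ 5.2013.


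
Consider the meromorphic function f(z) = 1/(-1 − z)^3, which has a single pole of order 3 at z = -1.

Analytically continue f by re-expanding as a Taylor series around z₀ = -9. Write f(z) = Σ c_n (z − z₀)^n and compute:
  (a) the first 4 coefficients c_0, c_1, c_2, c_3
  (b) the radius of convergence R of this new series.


Let w = z − z₀, so z = z₀ + w.
Then -1 − z = -1 − (z₀ + w) = (-1 − z₀) − w = 8 − w.
f(z) = 1/(8 − w)^3 = (1/(8)^3) · (1 − w/(8))^{−3}.
By the binomial series (1−u)^{−3} = Σ_{n≥0} C(n+2, 2) u^n for |u|<1, with u = w/(8):
  c_n = C(n+2, 2) / (8)^(n+3).
  c_0 = 1/(8)^3 = 1/512.
  c_1 = 3/(8)^4 = 3/4096.
  c_2 = 6/(8)^5 = 3/16384.
  c_3 = 10/(8)^6 = 5/131072.
The series is valid for |w/d| < 1, i.e. |z − z₀| < |d|.
Radius of convergence: R = |-1 − z₀| = |8| = 8 (distance from z₀ to the singularity z = -1).

c_0 = 1/512, c_1 = 3/4096, c_2 = 3/16384, c_3 = 5/131072; R = 8.


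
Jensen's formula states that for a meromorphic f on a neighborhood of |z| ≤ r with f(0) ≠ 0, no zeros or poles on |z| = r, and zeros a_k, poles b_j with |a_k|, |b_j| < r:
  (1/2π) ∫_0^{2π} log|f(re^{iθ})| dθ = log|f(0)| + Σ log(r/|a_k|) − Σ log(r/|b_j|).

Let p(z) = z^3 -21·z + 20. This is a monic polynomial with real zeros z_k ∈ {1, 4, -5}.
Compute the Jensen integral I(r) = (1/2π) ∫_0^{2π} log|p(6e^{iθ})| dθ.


Zeros: -5, 1, 4; r = 6.
Inside |z| < r: -5, 1, 4. Outside (|z| ≥ r): ∅.
p(0) = 20, so log|p(0)| = log(20) = 2.9957.
Apply Jensen: I(r) = log|p(0)| + Σ_k log(r/|z_k|), summed over zeros inside |z| < r.
  log(r/|z_k|) for z_k = 1: log(6/1) = 1.7918
  log(r/|z_k|) for z_k = 4: log(6/4) = 0.4055
  log(r/|z_k|) for z_k = -5: log(6/5) = 0.1823
Sum over inside zeros: 2.3795.
I(r) = log|p(0)| + (inside sum) = 2.9957 + 2.3795 = 5.3753.
Closed form (all zeros inside, monic): I(r) = n·log(r) = 3·log(6) = 5.3753. ✓

I(r) ≈ 5.3753.


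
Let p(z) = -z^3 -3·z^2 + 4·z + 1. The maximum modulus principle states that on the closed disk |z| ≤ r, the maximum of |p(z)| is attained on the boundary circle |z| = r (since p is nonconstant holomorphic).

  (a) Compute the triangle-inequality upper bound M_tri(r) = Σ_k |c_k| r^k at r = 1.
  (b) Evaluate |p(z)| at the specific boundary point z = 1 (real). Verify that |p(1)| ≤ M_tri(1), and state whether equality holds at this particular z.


Coefficients: c_0 = 1, c_1 = 4, c_2 = -3, c_3 = -1. Radius r = 1.
Part (a). Triangle bound: M_tri(r) = Σ_k |c_k| r^k
  = |1|·1^0 + |4|·1^1 + |-3|·1^2 + |-1|·1^3
  = 1 + 4 + 3 + 1 = 9.
This bounds M(r) := max_{|z|=r} |p(z)| from above; equality holds iff all terms c_k z^k can be made to align in phase at a single z on |z|=r.
Part (b). At z = 1 (real, on the circle |z| = r):
  p(1) = (1)·1^0 + (4)·1^1 + (-3)·1^2 + (-1)·1^3 = 1.
  |p(1)| = 1.
Check: |p(1)| = 1 ≤ 9 = M_tri(1). ✓ Equality does not hold at z = 1 (the coefficients have mixed signs, so the terms do not all align in phase there).

M_tri(1) = 9; |p(1)| = 1; equality at z=1: no.


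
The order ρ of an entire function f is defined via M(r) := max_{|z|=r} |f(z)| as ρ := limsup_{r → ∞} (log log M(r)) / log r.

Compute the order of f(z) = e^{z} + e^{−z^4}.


Each summand is entire of order 1 and 4 respectively (as in the single-exponential case). The order of a sum is at most the max of the orders, so ρ ≤ 4. For the lower bound: on |z|=r choose arg z so that -1z^4 is real positive; then |e^{-1z^4}| = e^{1r^4} while |e^{1z}| ≤ e^{1r^1} = o(e^{1r^4}). So |f| ≥ e^{1r^4}(1 − o(1)) and ρ ≥ 4. Hence ρ = max(1, 4) = 4.
Therefore ρ = 4.

Order ρ = 4.


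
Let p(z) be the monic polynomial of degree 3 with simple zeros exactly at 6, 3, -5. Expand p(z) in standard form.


The polynomial is p(z) = ∏_{α ∈ S} (z − α), where S = {6, 3, -5}.
Expanding the product yields: p(z) = z^3 -4·z^2 -27·z + 90.
The resulting polynomial has degree 3 and real coefficients as required.

p(z) = z^3 -4·z^2 -27·z + 90.


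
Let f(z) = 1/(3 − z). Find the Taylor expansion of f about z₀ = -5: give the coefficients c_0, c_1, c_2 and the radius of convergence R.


Let w = z − z₀, so z = z₀ + w.
Then 3 − z = 3 − (z₀ + w) = (3 − z₀) − w = 8 − w.
f(z) = 1/(8 − w) = (1/(8)) · 1/(1 − w/(8)) = Σ_{n≥0} w^n / (8)^(n+1).
So c_n = 1/(8)^(n+1):
  c_0 = 1/(8)^1 = 1/8.
  c_1 = 1/(8)^2 = 1/64.
  c_2 = 1/(8)^3 = 1/512.
The series is valid for |w/d| < 1, i.e. |z − z₀| < |d|.
Radius of convergence: R = |3 − z₀| = |8| = 8 (distance from z₀ to the singularity z = 3).

c_0 = 1/8, c_1 = 1/64, c_2 = 1/512; R = 8.


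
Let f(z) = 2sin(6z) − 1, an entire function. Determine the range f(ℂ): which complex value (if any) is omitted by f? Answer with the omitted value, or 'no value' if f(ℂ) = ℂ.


Little Picard bounds the complement of f(ℂ) to at most one point.
sin is entire and surjective onto ℂ: for every w ∈ ℂ, sin(ζ) = w has a solution ζ ∈ ℂ (e.g., via the complex inverse arcsin). With ζ = 6z this gives z = ζ/(6). Then 2·sin(6z) takes every value in 2·ℂ = ℂ, and adding -1 is a bijection of ℂ. So f is surjective and omits no value. (Note: only on the real line is sin bounded by [−1, 1].)

Omitted value: no value.


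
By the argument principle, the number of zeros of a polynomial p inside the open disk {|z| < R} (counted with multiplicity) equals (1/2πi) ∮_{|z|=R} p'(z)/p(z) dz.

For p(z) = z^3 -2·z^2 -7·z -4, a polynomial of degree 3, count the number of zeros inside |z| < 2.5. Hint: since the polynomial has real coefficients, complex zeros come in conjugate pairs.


The zeros of p are: -1, 4, -1.
Their magnitudes are: 1, 4, 1.
Zeros with |z| < R = 2.5: -1, -1.
Count = 2.
By the argument principle, (1/2πi) ∮_{|z|=R} p'(z)/p(z) dz equals exactly this count.

Number of zeros inside |z| < 2.5: 2.


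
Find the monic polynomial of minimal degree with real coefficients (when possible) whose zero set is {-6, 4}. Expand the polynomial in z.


The polynomial is p(z) = ∏_{α ∈ S} (z − α), where S = {-6, 4}.
Expanding the product yields: p(z) = z^2 + 2·z -24.
The resulting polynomial has degree 2 and real coefficients as required.

p(z) = z^2 + 2·z -24.


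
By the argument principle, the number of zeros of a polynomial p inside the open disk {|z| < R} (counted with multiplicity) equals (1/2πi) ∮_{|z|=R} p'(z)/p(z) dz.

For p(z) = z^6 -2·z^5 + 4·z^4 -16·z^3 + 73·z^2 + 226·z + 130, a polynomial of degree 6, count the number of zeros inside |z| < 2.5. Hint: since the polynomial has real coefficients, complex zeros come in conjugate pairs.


The zeros of p are: -1, -1, (3 + 2i), (3 - 2i), (-1 + 3i), (-1 - 3i).
Their magnitudes are: 1, 1, 3.606, 3.606, 3.162, 3.162.
Zeros with |z| < R = 2.5: -1, -1.
Count = 2.
By the argument principle, (1/2πi) ∮_{|z|=R} p'(z)/p(z) dz equals exactly this count.

Number of zeros inside |z| < 2.5: 2.


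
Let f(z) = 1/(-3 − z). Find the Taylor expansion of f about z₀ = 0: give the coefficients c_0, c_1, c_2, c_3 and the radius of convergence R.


Let w = z − z₀, so z = z₀ + w.
Then -3 − z = -3 − (z₀ + w) = (-3 − z₀) − w = -3 − w.
f(z) = 1/(-3 − w) = (1/(-3)) · 1/(1 − w/(-3)) = Σ_{n≥0} w^n / (-3)^(n+1).
So c_n = 1/(-3)^(n+1):
  c_0 = 1/(-3)^1 = -1/3.
  c_1 = 1/(-3)^2 = 1/9.
  c_2 = 1/(-3)^3 = -1/27.
  c_3 = 1/(-3)^4 = 1/81.
The series is valid for |w/d| < 1, i.e. |z − z₀| < |d|.
Radius of convergence: R = |-3 − z₀| = |-3| = 3 (distance from z₀ to the singularity z = -3).

c_0 = -1/3, c_1 = 1/9, c_2 = -1/27, c_3 = 1/81; R = 3.


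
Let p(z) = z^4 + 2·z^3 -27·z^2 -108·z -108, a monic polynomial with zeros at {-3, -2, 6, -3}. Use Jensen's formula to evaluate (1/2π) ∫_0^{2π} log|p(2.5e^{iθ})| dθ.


Zeros: -3, -3, -2, 6; r = 2.5.
Inside |z| < r: -2. Outside (|z| ≥ r): -3, -3, 6.
p(0) = -108, so log|p(0)| = log(108) = 4.6821.
Apply Jensen: I(r) = log|p(0)| + Σ_k log(r/|z_k|), summed over zeros inside |z| < r.
  log(r/|z_k|) for z_k = -2: log(2.5/2) = 0.2231
  Outside zeros (-3, -3, 6) contribute nothing to the Jensen sum.
Sum over inside zeros: 0.2231.
I(r) = log|p(0)| + (inside sum) = 4.6821 + 0.2231 = 4.9053.
Note: since some zeros are outside |z| ≤ r, the simplified n·log(r) form does NOT apply — only the inside zeros contribute.

I(r) ≈ 4.9053.


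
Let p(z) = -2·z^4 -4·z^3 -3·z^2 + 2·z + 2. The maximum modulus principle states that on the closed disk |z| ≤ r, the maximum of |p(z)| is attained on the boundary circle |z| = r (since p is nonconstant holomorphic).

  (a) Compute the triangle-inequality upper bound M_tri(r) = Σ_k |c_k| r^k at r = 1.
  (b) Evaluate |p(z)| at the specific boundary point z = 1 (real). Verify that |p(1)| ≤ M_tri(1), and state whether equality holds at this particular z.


Coefficients: c_0 = 2, c_1 = 2, c_2 = -3, c_3 = -4, c_4 = -2. Radius r = 1.
Part (a). Triangle bound: M_tri(r) = Σ_k |c_k| r^k
  = |2|·1^0 + |2|·1^1 + |-3|·1^2 + |-4|·1^3 + |-2|·1^4
  = 2 + 2 + 3 + 4 + 2 = 13.
This bounds M(r) := max_{|z|=r} |p(z)| from above; equality holds iff all terms c_k z^k can be made to align in phase at a single z on |z|=r.
Part (b). At z = 1 (real, on the circle |z| = r):
  p(1) = (2)·1^0 + (2)·1^1 + (-3)·1^2 + (-4)·1^3 + (-2)·1^4 = -5.
  |p(1)| = 5.
Check: |p(1)| = 5 ≤ 13 = M_tri(1). ✓ Equality does not hold at z = 1 (the coefficients have mixed signs, so the terms do not all align in phase there).

M_tri(1) = 13; |p(1)| = 5; equality at z=1: no.


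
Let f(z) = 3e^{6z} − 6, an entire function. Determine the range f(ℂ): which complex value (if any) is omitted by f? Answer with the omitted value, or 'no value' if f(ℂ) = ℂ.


Little Picard bounds the complement of f(ℂ) to at most one point.
e^{6z} is never zero on ℂ, so 3·e^{6z} takes every value in ℂ ∖ {0}. Adding -6 shifts the range to ℂ ∖ {-6}. Thus f omits exactly the value -6.

Omitted value: -6.


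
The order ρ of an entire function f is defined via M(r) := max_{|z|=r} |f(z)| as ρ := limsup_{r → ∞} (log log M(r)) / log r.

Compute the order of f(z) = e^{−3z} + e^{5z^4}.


Each summand is entire of order 1 and 4 respectively (as in the single-exponential case). The order of a sum is at most the max of the orders, so ρ ≤ 4. For the lower bound: on |z|=r choose arg z so that 5z^4 is real positive; then |e^{5z^4}| = e^{5r^4} while |e^{-3z}| ≤ e^{3r^1} = o(e^{5r^4}). So |f| ≥ e^{5r^4}(1 − o(1)) and ρ ≥ 4. Hence ρ = max(1, 4) = 4.
Therefore ρ = 4.

Order ρ = 4.


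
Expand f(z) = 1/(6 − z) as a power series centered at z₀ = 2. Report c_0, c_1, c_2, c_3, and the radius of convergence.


Let w = z − z₀, so z = z₀ + w.
Then 6 − z = 6 − (z₀ + w) = (6 − z₀) − w = 4 − w.
f(z) = 1/(4 − w) = (1/(4)) · 1/(1 − w/(4)) = Σ_{n≥0} w^n / (4)^(n+1).
So c_n = 1/(4)^(n+1):
  c_0 = 1/(4)^1 = 1/4.
  c_1 = 1/(4)^2 = 1/16.
  c_2 = 1/(4)^3 = 1/64.
  c_3 = 1/(4)^4 = 1/256.
The series is valid for |w/d| < 1, i.e. |z − z₀| < |d|.
Radius of convergence: R = |6 − z₀| = |4| = 4 (distance from z₀ to the singularity z = 6).

c_0 = 1/4, c_1 = 1/16, c_2 = 1/64, c_3 = 1/256; R = 4.


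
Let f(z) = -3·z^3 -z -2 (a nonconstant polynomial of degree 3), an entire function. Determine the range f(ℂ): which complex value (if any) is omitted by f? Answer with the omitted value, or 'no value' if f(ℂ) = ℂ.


Little Picard bounds the complement of f(ℂ) to at most one point.
For every w ∈ ℂ, the equation p(z) − w = 0 is a nonconstant polynomial in z and hence has at least one root by the fundamental theorem of algebra. So p is surjective onto ℂ, omitting no value.

Omitted value: no value.


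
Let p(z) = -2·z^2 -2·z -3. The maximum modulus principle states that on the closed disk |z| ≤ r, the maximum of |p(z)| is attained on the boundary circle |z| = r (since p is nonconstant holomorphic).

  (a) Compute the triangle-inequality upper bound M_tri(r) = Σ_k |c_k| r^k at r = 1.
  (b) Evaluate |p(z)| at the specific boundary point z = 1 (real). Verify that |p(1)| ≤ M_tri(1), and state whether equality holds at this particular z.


Coefficients: c_0 = -3, c_1 = -2, c_2 = -2. Radius r = 1.
Part (a). Triangle bound: M_tri(r) = Σ_k |c_k| r^k
  = |-3|·1^0 + |-2|·1^1 + |-2|·1^2
  = 3 + 2 + 2 = 7.
This bounds M(r) := max_{|z|=r} |p(z)| from above; equality holds iff all terms c_k z^k can be made to align in phase at a single z on |z|=r.
Part (b). At z = 1 (real, on the circle |z| = r):
  p(1) = (-3)·1^0 + (-2)·1^1 + (-2)·1^2 = -7.
  |p(1)| = 7.
Since all nonzero coefficients share the same sign, |p(1)| = 7 = M_tri(1); the triangle bound is attained at z = 1, so in fact M(r) = 7.

M_tri(1) = 7; |p(1)| = 7; equality at z=1: yes.


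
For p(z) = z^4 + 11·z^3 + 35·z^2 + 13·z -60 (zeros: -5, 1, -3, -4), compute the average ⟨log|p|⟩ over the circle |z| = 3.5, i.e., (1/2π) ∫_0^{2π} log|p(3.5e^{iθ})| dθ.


Zeros: -5, -4, -3, 1; r = 3.5.
Inside |z| < r: -3, 1. Outside (|z| ≥ r): -5, -4.
p(0) = -60, so log|p(0)| = log(60) = 4.0943.
Apply Jensen: I(r) = log|p(0)| + Σ_k log(r/|z_k|), summed over zeros inside |z| < r.
  log(r/|z_k|) for z_k = 1: log(3.5/1) = 1.2528
  log(r/|z_k|) for z_k = -3: log(3.5/3) = 0.1542
  Outside zeros (-5, -4) contribute nothing to the Jensen sum.
Sum over inside zeros: 1.4069.
I(r) = log|p(0)| + (inside sum) = 4.0943 + 1.4069 = 5.5013.
Note: since some zeros are outside |z| ≤ r, the simplified n·log(r) form does NOT apply — only the inside zeros contribute.

I(r) ≈ 5.5013.


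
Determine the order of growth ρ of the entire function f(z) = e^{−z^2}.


|e^{−z^2}| = e^{Re(-1·z^2) + 0} ≤ e^{1|z|^2 + 0} = e^{1r^2 + 0} on |z| = r, so ρ ≤ 2. Choosing z on |z|=r so that -1·z^2 is real positive (always possible by picking arg z appropriately) gives |f(z)| = e^{1r^2 + 0}, matching the bound. The additive constant 0 does not affect log log M(r) ~ 2·log r. Hence ρ = 2.
Therefore ρ = 2.

Order ρ = 2.


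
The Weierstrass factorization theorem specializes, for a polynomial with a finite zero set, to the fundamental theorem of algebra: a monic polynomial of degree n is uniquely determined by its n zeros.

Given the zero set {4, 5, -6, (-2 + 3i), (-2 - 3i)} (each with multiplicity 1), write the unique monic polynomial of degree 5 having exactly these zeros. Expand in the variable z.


The polynomial is p(z) = ∏_{α ∈ S} (z − α), where S = {4, 5, -6, (-2 + 3i), (-2 - 3i)}.
Expanding the product yields: p(z) = z^5 + z^4 -33·z^3 -55·z^2 + 38·z + 1560.
Note conjugate pairs combine to real quadratics: (z − (-2+3i))(z − (-2−3i)) = z² + 4z + 13.
The resulting polynomial has degree 5 and real coefficients as required.

p(z) = z^5 + z^4 -33·z^3 -55·z^2 + 38·z + 1560.


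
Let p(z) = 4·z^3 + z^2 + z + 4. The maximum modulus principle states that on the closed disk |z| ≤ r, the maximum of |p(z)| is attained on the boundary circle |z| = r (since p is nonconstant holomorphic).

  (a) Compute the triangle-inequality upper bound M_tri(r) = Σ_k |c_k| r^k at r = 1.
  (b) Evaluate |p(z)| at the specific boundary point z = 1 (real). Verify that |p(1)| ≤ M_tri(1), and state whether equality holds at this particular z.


Coefficients: c_0 = 4, c_1 = 1, c_2 = 1, c_3 = 4. Radius r = 1.
Part (a). Triangle bound: M_tri(r) = Σ_k |c_k| r^k
  = |4|·1^0 + |1|·1^1 + |1|·1^2 + |4|·1^3
  = 4 + 1 + 1 + 4 = 10.
This bounds M(r) := max_{|z|=r} |p(z)| from above; equality holds iff all terms c_k z^k can be made to align in phase at a single z on |z|=r.
Part (b). At z = 1 (real, on the circle |z| = r):
  p(1) = (4)·1^0 + (1)·1^1 + (1)·1^2 + (4)·1^3 = 10.
  |p(1)| = 10.
Since all nonzero coefficients share the same sign, |p(1)| = 10 = M_tri(1); the triangle bound is attained at z = 1, so in fact M(r) = 10.

M_tri(1) = 10; |p(1)| = 10; equality at z=1: yes.


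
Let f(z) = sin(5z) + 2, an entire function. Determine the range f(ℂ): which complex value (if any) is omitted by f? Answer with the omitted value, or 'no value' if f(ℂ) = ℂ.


Little Picard bounds the complement of f(ℂ) to at most one point.
sin is entire and surjective onto ℂ: for every w ∈ ℂ, sin(ζ) = w has a solution ζ ∈ ℂ (e.g., via the complex inverse arcsin). With ζ = 5z this gives z = ζ/(5). Then 1·sin(5z) takes every value in 1·ℂ = ℂ, and adding 2 is a bijection of ℂ. So f is surjective and omits no value. (Note: only on the real line is sin bounded by [−1, 1].)

Omitted value: no value.


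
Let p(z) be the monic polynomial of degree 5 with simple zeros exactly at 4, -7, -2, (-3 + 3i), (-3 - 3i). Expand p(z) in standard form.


The polynomial is p(z) = ∏_{α ∈ S} (z − α), where S = {4, -7, -2, (-3 + 3i), (-3 - 3i)}.
Expanding the product yields: p(z) = z^5 + 11·z^4 + 26·z^3 -98·z^2 -732·z -1008.
Note conjugate pairs combine to real quadratics: (z − (-3+3i))(z − (-3−3i)) = z² + 6z + 18.
The resulting polynomial has degree 5 and real coefficients as required.

p(z) = z^5 + 11·z^4 + 26·z^3 -98·z^2 -732·z -1008.


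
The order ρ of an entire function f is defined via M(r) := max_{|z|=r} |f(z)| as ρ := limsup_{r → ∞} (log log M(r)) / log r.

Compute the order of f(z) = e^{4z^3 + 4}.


|e^{4z^3 + 4}| = e^{Re(4·z^3) + 4} ≤ e^{4|z|^3 + 4} = e^{4r^3 + 4} on |z| = r, so ρ ≤ 3. Choosing z on |z|=r so that 4·z^3 is real positive (always possible by picking arg z appropriately) gives |f(z)| = e^{4r^3 + 4}, matching the bound. The additive constant 4 does not affect log log M(r) ~ 3·log r. Hence ρ = 3.
Therefore ρ = 3.

Order ρ = 3.


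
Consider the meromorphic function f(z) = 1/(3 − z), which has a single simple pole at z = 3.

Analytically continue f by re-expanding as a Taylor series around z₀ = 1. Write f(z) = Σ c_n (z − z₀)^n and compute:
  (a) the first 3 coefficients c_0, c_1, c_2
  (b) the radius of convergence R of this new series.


Let w = z − z₀, so z = z₀ + w.
Then 3 − z = 3 − (z₀ + w) = (3 − z₀) − w = 2 − w.
f(z) = 1/(2 − w) = (1/(2)) · 1/(1 − w/(2)) = Σ_{n≥0} w^n / (2)^(n+1).
So c_n = 1/(2)^(n+1):
  c_0 = 1/(2)^1 = 1/2.
  c_1 = 1/(2)^2 = 1/4.
  c_2 = 1/(2)^3 = 1/8.
The series is valid for |w/d| < 1, i.e. |z − z₀| < |d|.
Radius of convergence: R = |3 − z₀| = |2| = 2 (distance from z₀ to the singularity z = 3).

c_0 = 1/2, c_1 = 1/4, c_2 = 1/8; R = 2.
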